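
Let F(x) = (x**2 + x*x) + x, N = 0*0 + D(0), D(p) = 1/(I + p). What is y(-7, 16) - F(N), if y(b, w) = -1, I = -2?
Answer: -1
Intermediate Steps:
D(p) = 1/(-2 + p)
N = -1/2 (N = 0*0 + 1/(-2 + 0) = 0 + 1/(-2) = 0 - 1/2 = -1/2 ≈ -0.50000)
F(x) = x + 2*x**2 (F(x) = (x**2 + x**2) + x = 2*x**2 + x = x + 2*x**2)
y(-7, 16) - F(N) = -1 - (-1)*(1 + 2*(-1/2))/2 = -1 - (-1)*(1 - 1)/2 = -1 - (-1)*0/2 = -1 - 1*0 = -1 + 0 = -1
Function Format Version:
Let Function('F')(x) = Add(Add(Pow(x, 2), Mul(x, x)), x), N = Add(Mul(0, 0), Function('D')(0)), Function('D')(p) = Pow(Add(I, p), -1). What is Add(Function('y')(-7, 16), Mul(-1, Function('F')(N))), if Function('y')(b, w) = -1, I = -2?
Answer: -1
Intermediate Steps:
Function('D')(p) = Pow(Add(-2, p), -1)
N = Rational(-1, 2) (N = Add(Mul(0, 0), Pow(Add(-2, 0), -1)) = Add(0, Pow(-2, -1)) = Add(0, Rational(-1, 2)) = Rational(-1, 2) ≈ -0.50000)
Function('F')(x) = Add(x, Mul(2, Pow(x, 2))) (Function('F')(x) = Add(Add(Pow(x, 2), Pow(x, 2)), x) = Add(Mul(2, Pow(x, 2)), x) = Add(x, Mul(2, Pow(x, 2))))
Add(Function('y')(-7, 16), Mul(-1, Function('F')(N))) = Add(-1, Mul(-1, Mul(Rational(-1, 2), Add(1, Mul(2, Rational(-1, 2)))))) = Add(-1, Mul(-1, Mul(Rational(-1, 2), Add(1, -1)))) = Add(-1, Mul(-1, Mul(Rational(-1, 2), 0))) = Add(-1, Mul(-1, 0)) = Add(-1, 0) = -1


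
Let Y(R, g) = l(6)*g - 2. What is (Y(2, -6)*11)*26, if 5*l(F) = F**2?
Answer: -64636/5 ≈ -12927.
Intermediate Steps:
l(F) = F**2/5
Y(R, g) = -2 + 36*g/5 (Y(R, g) = ((1/5)*6**2)*g - 2 = ((1/5)*36)*g - 2 = 36*g/5 - 2 = -2 + 36*g/5)
(Y(2, -6)*11)*26 = ((-2 + (36/5)*(-6))*11)*26 = ((-2 - 216/5)*11)*26 = -226/5*11*26 = -2486/5*26 = -64636/5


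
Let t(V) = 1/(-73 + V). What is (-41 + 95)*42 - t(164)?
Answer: 206387/91 ≈ 2268.0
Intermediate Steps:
(-41 + 95)*42 - t(164) = (-41 + 95)*42 - 1/(-73 + 164) = 54*42 - 1/91 = 2268 - 1*1/91 = 2268 - 1/91 = 206387/91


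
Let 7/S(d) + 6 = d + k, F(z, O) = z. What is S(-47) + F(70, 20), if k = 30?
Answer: 1603/23 ≈ 69.696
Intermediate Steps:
S(d) = 7/(24 + d) (S(d) = 7/(-6 + (d + 30)) = 7/(-6 + (30 + d)) = 7/(24 + d))
S(-47) + F(70, 20) = 7/(24 - 47) + 70 = 7/(-23) + 70 = 7*(-1/23) + 70 = -7/23 + 70 = 1603/23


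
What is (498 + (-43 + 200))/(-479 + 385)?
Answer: -655/94 ≈ -6.9681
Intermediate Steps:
(498 + (-43 + 200))/(-479 + 385) = (498 + 157)/(-94) = 655*(-1/94) = -655/94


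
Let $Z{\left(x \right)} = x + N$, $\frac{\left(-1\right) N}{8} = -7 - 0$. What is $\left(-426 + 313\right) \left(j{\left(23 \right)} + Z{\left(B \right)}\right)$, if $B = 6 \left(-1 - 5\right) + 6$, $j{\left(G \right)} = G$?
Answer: $-5537$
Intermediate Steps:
$N = 56$ ($N = - 8 \left(-7 - 0\right) = - 8 \left(-7 + 0\right) = \left(-8\right) \left(-7\right) = 56$)
$B = -30$ ($B = 6 \left(-1 - 5\right) + 6 = 6 \left(-6\right) + 6 = -36 + 6 = -30$)
$Z{\left(x \right)} = 56 + x$ ($Z{\left(x \right)} = x + 56 = 56 + x$)
$\left(-426 + 313\right) \left(j{\left(23 \right)} + Z{\left(B \right)}\right) = \left(-426 + 313\right) \left(23 + \left(56 - 30\right)\right) = - 113 \left(23 + 26\right) = \left(-113\right) 49 = -5537$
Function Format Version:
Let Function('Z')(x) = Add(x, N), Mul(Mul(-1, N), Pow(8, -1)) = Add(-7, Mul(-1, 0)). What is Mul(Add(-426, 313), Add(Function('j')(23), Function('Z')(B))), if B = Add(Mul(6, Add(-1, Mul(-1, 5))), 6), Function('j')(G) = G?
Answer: -5537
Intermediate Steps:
N = 56 (N = Mul(-8, Add(-7, Mul(-1, 0))) = Mul(-8, Add(-7, 0)) = Mul(-8, -7) = 56)
B = -30 (B = Add(Mul(6, Add(-1, -5)), 6) = Add(Mul(6, -6), 6) = Add(-36, 6) = -30)
Function('Z')(x) = Add(56, x) (Function('Z')(x) = Add(x, 56) = Add(56, x))
Mul(Add(-426, 313), Add(Function('j')(23), Function('Z')(B))) = Mul(Add(-426, 313), Add(23, Add(56, -30))) = Mul(-113, Add(23, 26)) = Mul(-113, 49) = -5537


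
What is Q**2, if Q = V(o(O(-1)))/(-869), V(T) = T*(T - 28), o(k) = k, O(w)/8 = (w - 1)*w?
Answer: 36864/755161 ≈ 0.048816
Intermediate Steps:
O(w) = 8*w*(-1 + w) (O(w) = 8*((w - 1)*w) = 8*((-1 + w)*w) = 8*(w*(-1 + w)) = 8*w*(-1 + w))
V(T) = T*(-28 + T)
Q = 192/869 (Q = ((8*(-1)*(-1 - 1))*(-28 + 8*(-1)*(-1 - 1)))/(-869) = ((8*(-1)*(-2))*(-28 + 8*(-1)*(-2)))*(-1/869) = (16*(-28 + 16))*(-1/869) = (16*(-12))*(-1/869) = -192*(-1/869) = 192/869 ≈ 0.22094)
Q**2 = (192/869)**2 = 36864/755161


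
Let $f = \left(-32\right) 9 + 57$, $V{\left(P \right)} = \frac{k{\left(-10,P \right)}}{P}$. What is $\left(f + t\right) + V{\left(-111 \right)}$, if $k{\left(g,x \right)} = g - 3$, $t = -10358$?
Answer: $- \frac{1175366}{111} \approx -10589.0$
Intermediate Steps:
$k{\left(g,x \right)} = -3 + g$ ($k{\left(g,x \right)} = g - 3 = -3 + g$)
$V{\left(P \right)} = - \frac{13}{P}$ ($V{\left(P \right)} = \frac{-3 - 10}{P} = - \frac{13}{P}$)
$f = -231$ ($f = -288 + 57 = -231$)
$\left(f + t\right) + V{\left(-111 \right)} = \left(-231 - 10358\right) - \frac{13}{-111} = -10589 - - \frac{13}{111} = -10589 + \frac{13}{111} = - \frac{1175366}{111}$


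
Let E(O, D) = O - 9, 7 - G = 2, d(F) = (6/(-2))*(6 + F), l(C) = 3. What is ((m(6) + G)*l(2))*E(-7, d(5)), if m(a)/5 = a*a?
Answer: -8880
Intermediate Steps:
d(F) = -18 - 3*F (d(F) = (6*(-1/2))*(6 + F) = -3*(6 + F) = -18 - 3*F)
G = 5 (G = 7 - 1*2 = 7 - 2 = 5)
m(a) = 5*a**2 (m(a) = 5*(a*a) = 5*a**2)
E(O, D) = -9 + O
((m(6) + G)*l(2))*E(-7, d(5)) = ((5*6**2 + 5)*3)*(-9 - 7) = ((5*36 + 5)*3)*(-16) = ((180 + 5)*3)*(-16) = (185*3)*(-16) = 555*(-16) = -8880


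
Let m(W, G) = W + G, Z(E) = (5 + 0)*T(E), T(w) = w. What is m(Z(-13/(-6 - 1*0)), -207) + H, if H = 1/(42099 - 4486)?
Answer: -44270495/225678 ≈ -196.17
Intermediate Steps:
H = 1/37613 ≈ 2.6587e-5
Z(E) = 5*E (Z(E) = (5 + 0)*E = 5*E)
m(W, G) = G + W
m(Z(-13/(-6 - 1*0)), -207) + H = (-207 + 5*(-13/(-6 - 1*0))) + 1/37613 = (-207 + 5*(-13/(-6 + 0))) + 1/37613 = (-207 + 5*(-13/(-6))) + 1/37613 = (-207 + 5*(-13*(-⅙))) + 1/37613 = (-207 + 5*(13/6)) + 1/37613 = (-207 + 65/6) + 1/37613 = -1177/6 + 1/37613 = -44270495/225678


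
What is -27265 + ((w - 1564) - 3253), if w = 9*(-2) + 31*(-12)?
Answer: -32472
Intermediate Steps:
w = -390 (w = -18 - 372 = -390)
-27265 + ((w - 1564) - 3253) = -27265 + ((-390 - 1564) - 3253) = -27265 + (-1954 - 3253) = -27265 - 5207 = -32472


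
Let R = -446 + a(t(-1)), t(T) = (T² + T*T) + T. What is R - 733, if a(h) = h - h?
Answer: -1179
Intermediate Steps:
t(T) = T + 2*T² (t(T) = (T² + T²) + T = 2*T² + T = T + 2*T²)
a(h) = 0
R = -446 (R = -446 + 0 = -446)
R - 733 = -446 - 733 = -1179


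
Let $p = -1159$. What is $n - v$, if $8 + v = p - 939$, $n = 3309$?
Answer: $5415$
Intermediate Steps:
$v = -2106$ ($v = -8 - 2098 = -2106$)
$n - v = 3309 - -2106 = 3309 + 2106 = 5415$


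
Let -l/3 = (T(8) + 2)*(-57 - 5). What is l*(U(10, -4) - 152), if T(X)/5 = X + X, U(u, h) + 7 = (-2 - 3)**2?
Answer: -2043768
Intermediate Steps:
U(u, h) = 18 (U(u, h) = -7 + (-2 - 3)**2 = -7 + (-5)**2 = -7 + 25 = 18)
T(X) = 10*X (T(X) = 5*(X + X) = 5*(2*X) = 10*X)
l = 15252 (l = -3*(10*8 + 2)*(-57 - 5) = -3*(80 + 2)*(-62) = -246*(-62) = -3*(-5084) = 15252)
l*(U(10, -4) - 152) = 15252*(18 - 152) = 15252*(-134) = -2043768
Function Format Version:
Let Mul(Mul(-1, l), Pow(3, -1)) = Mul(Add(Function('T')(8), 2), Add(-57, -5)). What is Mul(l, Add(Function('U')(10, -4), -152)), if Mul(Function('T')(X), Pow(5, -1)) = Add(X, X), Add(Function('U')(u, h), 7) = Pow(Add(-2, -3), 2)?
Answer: -2043768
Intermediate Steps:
Function('U')(u, h) = 18 (Function('U')(u, h) = Add(-7, Pow(Add(-2, -3), 2)) = Add(-7, Pow(-5, 2)) = Add(-7, 25) = 18)
Function('T')(X) = Mul(10, X) (Function('T')(X) = Mul(5, Add(X, X)) = Mul(5, Mul(2, X)) = Mul(10, X))
l = 15252 (l = Mul(-3, Mul(Add(Mul(10, 8), 2), Add(-57, -5))) = Mul(-3, Mul(Add(80, 2), -62)) = Mul(-3, Mul(82, -62)) = Mul(-3, -5084) = 15252)
Mul(l, Add(Function('U')(10, -4), -152)) = Mul(15252, Add(18, -152)) = Mul(15252, -134) = -2043768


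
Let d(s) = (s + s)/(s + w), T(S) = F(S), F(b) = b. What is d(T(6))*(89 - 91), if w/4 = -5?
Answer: 12/7 ≈ 1.7143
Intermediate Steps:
w = -20 (w = 4*(-5) = -20)
T(S) = S
d(s) = 2*s/(-20 + s) (d(s) = (s + s)/(s - 20) = (2*s)/(-20 + s) = 2*s/(-20 + s))
d(T(6))*(89 - 91) = (2*6/(-20 + 6))*(89 - 91) = (2*6/(-14))*(-2) = (2*6*(-1/14))*(-2) = -6/7*(-2) = 12/7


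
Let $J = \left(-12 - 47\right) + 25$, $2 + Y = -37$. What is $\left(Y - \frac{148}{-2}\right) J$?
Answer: $-1190$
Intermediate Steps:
$Y = -39$ ($Y = -2 - 37 = -39$)
$J = -34$ ($J = -59 + 25 = -34$)
$\left(Y - \frac{148}{-2}\right) J = \left(-39 - \frac{148}{-2}\right) \left(-34\right) = \left(-39 - -74\right) \left(-34\right) = \left(-39 + 74\right) \left(-34\right) = 35 \left(-34\right) = -1190$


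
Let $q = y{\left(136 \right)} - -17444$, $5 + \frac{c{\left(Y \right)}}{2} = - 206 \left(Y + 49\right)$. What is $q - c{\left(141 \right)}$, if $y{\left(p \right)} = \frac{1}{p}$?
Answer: $\frac{13019825}{136} \approx 95734.0$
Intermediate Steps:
$c{\left(Y \right)} = -20198 - 412 Y$ ($c{\left(Y \right)} = -10 + 2 \left(- 206 \left(Y + 49\right)\right) = -10 + 2 \left(- 206 \left(49 + Y\right)\right) = -10 + 2 \left(-10094 - 206 Y\right) = -10 - \left(20188 + 412 Y\right) = -20198 - 412 Y$)
$q = \frac{2372385}{136}$ ($q = \frac{1}{136} - -17444 = \frac{1}{136} + 17444 = \frac{2372385}{136} \approx 17444.0$)
$q - c{\left(141 \right)} = \frac{2372385}{136} - \left(-20198 - 58092\right) = \frac{2372385}{136} - -78290 = \frac{2372385}{136} + 78290 = \frac{13019825}{136}$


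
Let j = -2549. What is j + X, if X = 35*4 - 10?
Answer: -2419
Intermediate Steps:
X = 130 (X = 140 - 10 = 130)
j + X = -2549 + 130 = -2419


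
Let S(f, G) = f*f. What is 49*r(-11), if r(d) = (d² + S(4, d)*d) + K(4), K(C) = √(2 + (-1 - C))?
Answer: -2695 + 49*I*√3 ≈ -2695.0 + 84.87*I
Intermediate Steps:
S(f, G) = f²
K(C) = √(1 - C)
r(d) = d² + 16*d + I*√3 (r(d) = (d² + 4²*d) + √(1 - 1*4) = (d² + 16*d) + √(1 - 4) = (d² + 16*d) + √(-3) = (d² + 16*d) + I*√3 = d² + 16*d + I*√3)
49*r(-11) = 49*((-11)² + 16*(-11) + I*√3) = 49*(121 - 176 + I*√3) = 49*(-55 + I*√3) = -2695 + 49*I*√3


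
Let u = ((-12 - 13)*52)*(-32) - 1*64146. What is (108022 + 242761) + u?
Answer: 328237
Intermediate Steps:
u = -22546 (u = -25*52*(-32) - 64146 = -1300*(-32) - 64146 = 41600 - 64146 = -22546)
(108022 + 242761) + u = (108022 + 242761) - 22546 = 350783 - 22546 = 328237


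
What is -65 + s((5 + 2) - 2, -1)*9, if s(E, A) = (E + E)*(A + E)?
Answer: 295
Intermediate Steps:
s(E, A) = 2*E*(A + E) (s(E, A) = (2*E)*(A + E) = 2*E*(A + E))
-65 + s((5 + 2) - 2, -1)*9 = -65 + (2*((5 + 2) - 2)*(-1 + ((5 + 2) - 2)))*9 = -65 + (2*(7 - 2)*(-1 + (7 - 2)))*9 = -65 + (2*5*(-1 + 5))*9 = -65 + (2*5*4)*9 = -65 + 40*9 = -65 + 360 = 295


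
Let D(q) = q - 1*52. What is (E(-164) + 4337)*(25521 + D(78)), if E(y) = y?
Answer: 106607631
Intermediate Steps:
D(q) = -52 + q (D(q) = q - 52 = -52 + q)
(E(-164) + 4337)*(25521 + D(78)) = (-164 + 4337)*(25521 + (-52 + 78)) = 4173*(25521 + 26) = 4173*25547 = 106607631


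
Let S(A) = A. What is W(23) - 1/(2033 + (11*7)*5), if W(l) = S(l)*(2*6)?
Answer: 667367/2418 ≈ 276.00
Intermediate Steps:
W(l) = 12*l (W(l) = l*(2*6) = l*12 = 12*l)
W(23) - 1/(2033 + (11*7)*5) = 12*23 - 1/(2033 + (11*7)*5) = 276 - 1/(2033 + 77*5) = 276 - 1/(2033 + 385) = 276 - 1/2418 = 667367/2418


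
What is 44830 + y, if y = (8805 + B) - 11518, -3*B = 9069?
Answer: 39094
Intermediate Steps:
B = -3023 (B = -1/3*9069 = -3023)
y = -5736 (y = (8805 - 3023) - 11518 = 5782 - 11518 = -5736)
44830 + y = 44830 - 5736 = 39094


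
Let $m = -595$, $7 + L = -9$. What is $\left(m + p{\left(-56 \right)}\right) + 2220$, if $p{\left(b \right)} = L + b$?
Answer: $1553$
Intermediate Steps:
$L = -16$ ($L = -7 - 9 = -16$)
$p{\left(b \right)} = -16 + b$
$\left(m + p{\left(-56 \right)}\right) + 2220 = \left(-595 - 72\right) + 2220 = -667 + 2220 = 1553$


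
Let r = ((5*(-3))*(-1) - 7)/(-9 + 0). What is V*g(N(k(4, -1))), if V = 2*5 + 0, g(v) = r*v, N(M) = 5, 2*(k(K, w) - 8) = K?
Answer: -400/9 ≈ -44.444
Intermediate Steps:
k(K, w) = 8 + K/2
r = -8/9 (r = (-15*(-1) - 7)/(-9) = (15 - 7)*(-1/9) = 8*(-1/9) = -8/9 ≈ -0.88889)
g(v) = -8*v/9
V = 10 (V = 10 + 0 = 10)
V*g(N(k(4, -1))) = 10*(-8/9*5) = 10*(-40/9) = -400/9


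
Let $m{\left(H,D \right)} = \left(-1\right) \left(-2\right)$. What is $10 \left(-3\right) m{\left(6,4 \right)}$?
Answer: $-60$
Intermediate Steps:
$m{\left(H,D \right)} = 2$
$10 \left(-3\right) m{\left(6,4 \right)} = 10 \left(-3\right) 2 = \left(-30\right) 2 = -60$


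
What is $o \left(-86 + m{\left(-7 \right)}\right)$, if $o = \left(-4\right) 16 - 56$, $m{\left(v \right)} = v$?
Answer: $11160$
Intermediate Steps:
$o = -120$ ($o = -64 - 56 = -120$)
$o \left(-86 + m{\left(-7 \right)}\right) = - 120 \left(-86 - 7\right) = \left(-120\right) \left(-93\right) = 11160$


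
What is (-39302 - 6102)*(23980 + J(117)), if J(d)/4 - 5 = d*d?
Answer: -3575837424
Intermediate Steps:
J(d) = 20 + 4*d**2 (J(d) = 20 + 4*(d*d) = 20 + 4*d**2)
(-39302 - 6102)*(23980 + J(117)) = (-39302 - 6102)*(23980 + (20 + 4*117**2)) = -45404*(23980 + (20 + 4*13689)) = -45404*(23980 + (20 + 54756)) = -45404*(23980 + 54776) = -45404*78756 = -3575837424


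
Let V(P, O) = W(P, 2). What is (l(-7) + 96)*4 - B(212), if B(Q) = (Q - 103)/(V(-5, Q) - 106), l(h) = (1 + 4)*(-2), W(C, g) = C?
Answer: 38293/111 ≈ 344.98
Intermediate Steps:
l(h) = -10 (l(h) = 5*(-2) = -10)
V(P, O) = P
B(Q) = 103/111 - Q/111 (B(Q) = (Q - 103)/(-5 - 106) = (-103 + Q)/(-111) = (-103 + Q)*(-1/111) = 103/111 - Q/111)
(l(-7) + 96)*4 - B(212) = (-10 + 96)*4 - (103/111 - 1/111*212) = 86*4 - (103/111 - 212/111) = 344 - 1*(-109/111) = 344 + 109/111 = 38293/111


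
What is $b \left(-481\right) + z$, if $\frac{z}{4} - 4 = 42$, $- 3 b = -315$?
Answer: $-50321$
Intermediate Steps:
$b = 105$ ($b = \left(- \frac{1}{3}\right) \left(-315\right) = 105$)
$z = 184$ ($z = 16 + 4 \cdot 42 = 16 + 168 = 184$)
$b \left(-481\right) + z = 105 \left(-481\right) + 184 = -50505 + 184 = -50321$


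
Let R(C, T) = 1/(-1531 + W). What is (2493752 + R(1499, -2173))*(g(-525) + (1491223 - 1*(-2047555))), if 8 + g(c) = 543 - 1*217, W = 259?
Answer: 1403274808340141/159 ≈ 8.8256e+12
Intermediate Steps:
R(C, T) = -1/1272 (R(C, T) = 1/(-1531 + 259) = 1/(-1272) = -1/1272)
g(c) = 318 (g(c) = -8 + (543 - 1*217) = -8 + (543 - 217) = -8 + 326 = 318)
(2493752 + R(1499, -2173))*(g(-525) + (1491223 - 1*(-2047555))) = (2493752 - 1/1272)*(318 + (1491223 - 1*(-2047555))) = 3172052543*(318 + (1491223 + 2047555))/1272 = 3172052543*(318 + 3538778)/1272 = (3172052543/1272)*3539096 = 1403274808340141/159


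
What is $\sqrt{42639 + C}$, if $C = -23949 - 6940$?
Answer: $5 \sqrt{470} \approx 108.4$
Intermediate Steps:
$C = -30889$
$\sqrt{42639 + C} = \sqrt{42639 - 30889} = \sqrt{11750} = 5 \sqrt{470}$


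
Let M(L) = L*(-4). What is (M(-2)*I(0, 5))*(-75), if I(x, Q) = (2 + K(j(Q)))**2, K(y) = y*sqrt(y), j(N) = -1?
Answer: -1800 + 2400*I ≈ -1800.0 + 2400.0*I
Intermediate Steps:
K(y) = y**(3/2)
M(L) = -4*L
I(x, Q) = (2 - I)**2 (I(x, Q) = (2 + (-1)**(3/2))**2 = (2 - I)**2)
(M(-2)*I(0, 5))*(-75) = ((-4*(-2))*(2 - I)**2)*(-75) = (8*(2 - I)**2)*(-75) = -600*(2 - I)**2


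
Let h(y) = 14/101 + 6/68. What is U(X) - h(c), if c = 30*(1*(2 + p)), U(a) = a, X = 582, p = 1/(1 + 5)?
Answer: 1997809/3434 ≈ 581.77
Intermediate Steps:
p = ⅙ (p = 1/6 = ⅙ ≈ 0.16667)
c = 65 (c = 30*(1*(2 + ⅙)) = 30*(1*(13/6)) = 30*(13/6) = 65)
h(y) = 779/3434 (h(y) = 14*(1/101) + 6*(1/68) = 14/101 + 3/34 = 779/3434)
U(X) - h(c) = 582 - 1*779/3434 = 582 - 779/3434 = 1997809/3434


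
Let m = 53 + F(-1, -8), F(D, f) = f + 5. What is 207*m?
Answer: 10350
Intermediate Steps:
F(D, f) = 5 + f
m = 50 (m = 53 + (5 - 8) = 53 - 3 = 50)
207*m = 207*50 = 10350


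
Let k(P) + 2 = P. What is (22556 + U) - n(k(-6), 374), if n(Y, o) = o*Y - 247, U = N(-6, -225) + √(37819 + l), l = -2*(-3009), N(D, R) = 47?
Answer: 25842 + √43837 ≈ 26051.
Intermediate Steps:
k(P) = -2 + P
l = 6018
U = 47 + √43837 (U = 47 + √(37819 + 6018) = 47 + √43837 ≈ 256.37)
n(Y, o) = -247 + Y*o (n(Y, o) = Y*o - 247 = -247 + Y*o)
(22556 + U) - n(k(-6), 374) = (22556 + (47 + √43837)) - (-247 + (-2 - 6)*374) = (22603 + √43837) - (-247 - 8*374) = (22603 + √43837) - (-247 - 2992) = (22603 + √43837) - 1*(-3239) = (22603 + √43837) + 3239 = 25842 + √43837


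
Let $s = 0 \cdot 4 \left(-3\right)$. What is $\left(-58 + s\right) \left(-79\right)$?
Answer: $4582$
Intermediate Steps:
$s = 0$ ($s = 0 \left(-12\right) = 0$)
$\left(-58 + s\right) \left(-79\right) = \left(-58 + 0\right) \left(-79\right) = \left(-58\right) \left(-79\right) = 4582$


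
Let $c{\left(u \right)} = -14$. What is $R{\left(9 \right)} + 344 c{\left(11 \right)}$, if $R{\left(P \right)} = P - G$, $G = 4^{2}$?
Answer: $-4823$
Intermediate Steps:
$G = 16$
$R{\left(P \right)} = -16 + P$ ($R{\left(P \right)} = P - 16 = -16 + P$)
$R{\left(9 \right)} + 344 c{\left(11 \right)} = \left(-16 + 9\right) + 344 \left(-14\right) = -7 - 4816 = -4823$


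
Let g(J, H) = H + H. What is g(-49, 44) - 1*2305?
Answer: -2217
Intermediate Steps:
g(J, H) = 2*H
g(-49, 44) - 1*2305 = 2*44 - 1*2305 = 88 - 2305 = -2217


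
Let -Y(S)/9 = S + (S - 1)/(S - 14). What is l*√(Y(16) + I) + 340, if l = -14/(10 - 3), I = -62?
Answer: 340 - I*√1094 ≈ 340.0 - 33.076*I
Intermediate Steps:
l = -2 (l = -14/7 = -14*⅐ = -2)
Y(S) = -9*S - 9*(-1 + S)/(-14 + S) (Y(S) = -9*(S + (S - 1)/(S - 14)) = -9*(S + (-1 + S)/(-14 + S)) = -9*S - 9*(-1 + S)/(-14 + S))
l*√(Y(16) + I) + 340 = -2*√(9*(1 - 1*16² + 13*16)/(-14 + 16) - 62) + 340 = -2*√(9*(1 - 1*256 + 208)/2 - 62) + 340 = -2*√(9*(½)*(1 - 256 + 208) - 62) + 340 = -2*√(9*(½)*(-47) - 62) + 340 = -2*√(-423/2 - 62) + 340 = -I*√1094 + 340 = 340 - I*√1094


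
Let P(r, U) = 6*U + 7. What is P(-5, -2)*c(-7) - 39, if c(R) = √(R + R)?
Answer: -39 - 5*I*√14 ≈ -39.0 - 18.708*I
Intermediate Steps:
c(R) = √2*√R (c(R) = √(2*R) = √2*√R)
P(r, U) = 7 + 6*U
P(-5, -2)*c(-7) - 39 = (7 + 6*(-2))*(√2*√(-7)) - 39 = (7 - 12)*(√2*(I*√7)) - 39 = -5*I*√14 - 39 = -39 - 5*I*√14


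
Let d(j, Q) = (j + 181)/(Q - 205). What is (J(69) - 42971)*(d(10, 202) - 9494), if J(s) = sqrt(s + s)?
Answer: 1232107483/3 - 28673*sqrt(138)/3 ≈ 4.1059e+8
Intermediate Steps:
J(s) = sqrt(2)*sqrt(s) (J(s) = sqrt(2*s) = sqrt(2)*sqrt(s))
d(j, Q) = (181 + j)/(-205 + Q)
(J(69) - 42971)*(d(10, 202) - 9494) = (sqrt(2)*sqrt(69) - 42971)*((181 + 10)/(-205 + 202) - 9494) = (sqrt(138) - 42971)*(191/(-3) - 9494) = (-42971 + sqrt(138))*(-1/3*191 - 9494) = (-42971 + sqrt(138))*(-191/3 - 9494) = (-42971 + sqrt(138))*(-28673/3) = 1232107483/3 - 28673*sqrt(138)/3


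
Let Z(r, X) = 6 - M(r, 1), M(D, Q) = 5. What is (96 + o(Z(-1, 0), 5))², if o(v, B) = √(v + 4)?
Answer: (96 + √5)² ≈ 9650.3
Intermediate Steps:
Z(r, X) = 1 (Z(r, X) = 6 - 1*5 = 6 - 5 = 1)
o(v, B) = √(4 + v)
(96 + o(Z(-1, 0), 5))² = (96 + √(4 + 1))² = (96 + √5)²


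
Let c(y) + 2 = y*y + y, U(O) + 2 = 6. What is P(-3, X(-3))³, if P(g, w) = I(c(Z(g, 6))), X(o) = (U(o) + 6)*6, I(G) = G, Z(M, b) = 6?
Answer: 64000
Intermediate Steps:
U(O) = 4 (U(O) = -2 + 6 = 4)
c(y) = -2 + y + y² (c(y) = -2 + (y*y + y) = -2 + (y² + y) = -2 + (y + y²) = -2 + y + y²)
X(o) = 60 (X(o) = (4 + 6)*6 = 10*6 = 60)
P(g, w) = 40 (P(g, w) = -2 + 6 + 6² = -2 + 6 + 36 = 40)
P(-3, X(-3))³ = 40³ = 64000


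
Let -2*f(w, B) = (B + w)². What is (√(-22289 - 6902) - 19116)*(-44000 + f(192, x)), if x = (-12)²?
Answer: 1920163968 - 100448*I*√29191 ≈ 1.9202e+9 - 1.7162e+7*I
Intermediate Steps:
x = 144
f(w, B) = -(B + w)²/2
(√(-22289 - 6902) - 19116)*(-44000 + f(192, x)) = (√(-22289 - 6902) - 19116)*(-44000 - (144 + 192)²/2) = (√(-29191) - 19116)*(-44000 - ½*336²) = (I*√29191 - 19116)*(-44000 - ½*112896) = (-19116 + I*√29191)*(-44000 - 56448) = (-19116 + I*√29191)*(-100448) = 1920163968 - 100448*I*√29191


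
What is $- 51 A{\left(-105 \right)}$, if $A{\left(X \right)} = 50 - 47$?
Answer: $-153$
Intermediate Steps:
$A{\left(X \right)} = 3$
$- 51 A{\left(-105 \right)} = \left(-51\right) 3 = -153$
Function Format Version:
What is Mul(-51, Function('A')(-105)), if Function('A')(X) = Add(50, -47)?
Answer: -153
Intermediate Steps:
Function('A')(X) = 3
Mul(-51, Function('A')(-105)) = Mul(-51, 3) = -153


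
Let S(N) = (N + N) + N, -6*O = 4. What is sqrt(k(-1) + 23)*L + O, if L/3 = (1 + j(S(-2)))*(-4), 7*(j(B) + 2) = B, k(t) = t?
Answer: -2/3 + 156*sqrt(22)/7 ≈ 103.86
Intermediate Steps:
O = -2/3 (O = -1/6*4 = -2/3 ≈ -0.66667)
S(N) = 3*N (S(N) = 2*N + N = 3*N)
j(B) = -2 + B/7
L = 156/7 (L = 3*((1 + (-2 + (3*(-2))/7))*(-4)) = 3*((1 + (-2 + (1/7)*(-6)))*(-4)) = 3*((1 + (-2 - 6/7))*(-4)) = 3*((1 - 20/7)*(-4)) = 3*(-13/7*(-4)) = 3*(52/7) = 156/7 ≈ 22.286)
sqrt(k(-1) + 23)*L + O = sqrt(-1 + 23)*(156/7) - 2/3 = sqrt(22)*(156/7) - 2/3 = 156*sqrt(22)/7 - 2/3 = -2/3 + 156*sqrt(22)/7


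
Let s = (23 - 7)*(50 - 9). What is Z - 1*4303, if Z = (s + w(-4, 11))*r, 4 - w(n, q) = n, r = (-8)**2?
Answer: 38193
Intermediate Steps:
r = 64
s = 656 (s = 16*41 = 656)
w(n, q) = 4 - n
Z = 42496 (Z = (656 + (4 - 1*(-4)))*64 = (656 + (4 + 4))*64 = (656 + 8)*64 = 664*64 = 42496)
Z - 1*4303 = 42496 - 1*4303 = 42496 - 4303 = 38193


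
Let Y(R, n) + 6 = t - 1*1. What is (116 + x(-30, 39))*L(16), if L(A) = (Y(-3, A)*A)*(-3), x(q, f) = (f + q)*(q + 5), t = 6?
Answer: -5232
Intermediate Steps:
x(q, f) = (5 + q)*(f + q) (x(q, f) = (f + q)*(5 + q) = (5 + q)*(f + q))
Y(R, n) = -1 (Y(R, n) = -6 + (6 - 1*1) = -6 + (6 - 1) = -6 + 5 = -1)
L(A) = 3*A (L(A) = -A*(-3) = 3*A)
(116 + x(-30, 39))*L(16) = (116 + ((-30)² + 5*39 + 5*(-30) + 39*(-30)))*(3*16) = (116 + (900 + 195 - 150 - 1170))*48 = (116 - 225)*48 = -109*48 = -5232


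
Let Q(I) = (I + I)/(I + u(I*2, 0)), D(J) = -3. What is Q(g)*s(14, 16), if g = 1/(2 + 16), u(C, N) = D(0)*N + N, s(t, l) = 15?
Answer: 30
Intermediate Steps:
u(C, N) = -2*N (u(C, N) = -3*N + N = -2*N)
g = 1/18 ≈ 0.055556
Q(I) = 2 (Q(I) = (I + I)/(I - 2*0) = (2*I)/(I + 0) = (2*I)/I = 2)
Q(g)*s(14, 16) = 2*15 = 30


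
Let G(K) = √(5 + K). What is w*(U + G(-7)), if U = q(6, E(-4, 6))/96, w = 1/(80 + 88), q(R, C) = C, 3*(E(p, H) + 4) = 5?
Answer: -1/6912 + I*√2/168 ≈ -0.00014468 + 0.0084179*I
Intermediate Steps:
E(p, H) = -7/3 (E(p, H) = -4 + (⅓)*5 = -4 + 5/3 = -7/3)
w = 1/168 ≈ 0.0059524
U = -7/288 (U = -7/3/96 = -7/3*1/96 = -7/288 ≈ -0.024306)
w*(U + G(-7)) = (-7/288 + √(5 - 7))/168 = (-7/288 + √(-2))/168 = (-7/288 + I*√2)/168 = -1/6912 + I*√2/168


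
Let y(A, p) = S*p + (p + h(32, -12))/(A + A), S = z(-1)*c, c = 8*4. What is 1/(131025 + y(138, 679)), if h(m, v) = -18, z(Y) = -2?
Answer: 276/24169705 ≈ 1.1419e-5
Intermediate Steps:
c = 32
S = -64 (S = -2*32 = -64)
y(A, p) = -64*p + (-18 + p)/(2*A) (y(A, p) = -64*p + (p - 18)/(A + A) = -64*p + (-18 + p)/((2*A)) = -64*p + (-18 + p)*(1/(2*A)) = -64*p + (-18 + p)/(2*A))
1/(131025 + y(138, 679)) = 1/(131025 + (½)*(-18 + 679 - 128*138*679)/138) = 1/(131025 + (½)*(1/138)*(-18 + 679 - 11993856)) = 1/(131025 + (½)*(1/138)*(-11993195)) = 1/(131025 - 11993195/276) = 1/(24169705/276) = 276/24169705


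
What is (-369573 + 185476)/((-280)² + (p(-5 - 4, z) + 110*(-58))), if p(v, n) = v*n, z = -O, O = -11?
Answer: -184097/71921 ≈ -2.5597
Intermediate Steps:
z = 11 (z = -1*(-11) = 11)
p(v, n) = n*v
(-369573 + 185476)/((-280)² + (p(-5 - 4, z) + 110*(-58))) = (-369573 + 185476)/((-280)² + (11*(-5 - 4) + 110*(-58))) = -184097/(78400 + (11*(-9) - 6380)) = -184097/(78400 + (-99 - 6380)) = -184097/(78400 - 6479) = -184097/71921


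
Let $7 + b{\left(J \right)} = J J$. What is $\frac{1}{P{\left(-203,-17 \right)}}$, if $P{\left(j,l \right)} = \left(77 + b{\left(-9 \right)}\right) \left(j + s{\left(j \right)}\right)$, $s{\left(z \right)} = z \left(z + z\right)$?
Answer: $\frac{1}{12414465} \approx 8.0551 \cdot 10^{-8}$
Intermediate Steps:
$b{\left(J \right)} = -7 + J^{2}$ ($b{\left(J \right)} = -7 + J J = -7 + J^{2}$)
$s{\left(z \right)} = 2 z^{2}$ ($s{\left(z \right)} = z 2 z = 2 z^{2}$)
$P{\left(j,l \right)} = 151 j + 302 j^{2}$ ($P{\left(j,l \right)} = \left(77 - \left(7 - \left(-9\right)^{2}\right)\right) \left(j + 2 j^{2}\right) = \left(77 + \left(-7 + 81\right)\right) \left(j + 2 j^{2}\right) = \left(77 + 74\right) \left(j + 2 j^{2}\right) = 151 \left(j + 2 j^{2}\right) = 151 j + 302 j^{2}$)
$\frac{1}{P{\left(-203,-17 \right)}} = \frac{1}{151 \left(-203\right) \left(1 + 2 \left(-203\right)\right)} = \frac{1}{151 \left(-203\right) \left(1 - 406\right)} = \frac{1}{151 \left(-203\right) \left(-405\right)} = \frac{1}{12414465}$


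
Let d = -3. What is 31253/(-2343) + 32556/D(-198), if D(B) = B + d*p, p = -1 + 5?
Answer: -13806973/82005 ≈ -168.37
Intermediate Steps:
p = 4
D(B) = -12 + B (D(B) = B - 3*4 = B - 12 = -12 + B)
31253/(-2343) + 32556/D(-198) = 31253/(-2343) + 32556/(-12 - 198) = 31253*(-1/2343) + 32556/(-210) = -31253/2343 + 32556*(-1/210) = -31253/2343 - 5426/35 = -13806973/82005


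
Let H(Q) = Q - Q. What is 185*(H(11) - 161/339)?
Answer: -29785/339 ≈ -87.861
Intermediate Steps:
H(Q) = 0
185*(H(11) - 161/339) = 185*(0 - 161/339) = 185*(-161/339) = -29785/339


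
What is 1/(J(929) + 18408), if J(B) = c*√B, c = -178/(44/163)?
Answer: -8909472/31505321945 - 319154*√929/31505321945 ≈ -0.00059155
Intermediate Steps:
c = -14507/22 (c = -178/(44*(1/163)) = -178/44/163 = -178*163/44 = -14507/22 ≈ -659.41)
J(B) = -14507*√B/22
1/(J(929) + 18408) = 1/(-14507*√929/22 + 18408) = 1/(18408 - 14507*√929/22)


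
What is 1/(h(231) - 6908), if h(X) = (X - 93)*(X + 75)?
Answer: 1/35320 ≈ 2.8313e-5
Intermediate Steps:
h(X) = (-93 + X)*(75 + X)
1/(h(231) - 6908) = 1/((-6975 + 231**2 - 18*231) - 6908) = 1/((-6975 + 53361 - 4158) - 6908) = 1/(42228 - 6908) = 1/35320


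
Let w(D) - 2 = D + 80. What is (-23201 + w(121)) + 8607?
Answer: -14391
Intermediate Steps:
w(D) = 82 + D (w(D) = 2 + (D + 80) = 2 + (80 + D) = 82 + D)
(-23201 + w(121)) + 8607 = (-23201 + (82 + 121)) + 8607 = (-23201 + 203) + 8607 = -22998 + 8607 = -14391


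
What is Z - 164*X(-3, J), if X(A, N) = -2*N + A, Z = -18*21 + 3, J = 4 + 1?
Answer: 1757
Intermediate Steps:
J = 5
Z = -375 (Z = -378 + 3 = -375)
X(A, N) = A - 2*N
Z - 164*X(-3, J) = -375 - 164*(-3 - 2*5) = -375 - 164*(-3 - 10) = -375 - 164*(-13) = -375 + 2132 = 1757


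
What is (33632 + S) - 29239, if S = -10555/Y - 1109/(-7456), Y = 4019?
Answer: 131564920943/29965664 ≈ 4390.5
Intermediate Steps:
S = -74241009/29965664 (S = -10555/4019 - 1109/(-7456) = -10555*1/4019 - 1109*(-1/7456) = -10555/4019 + 1109/7456 = -74241009/29965664 ≈ -2.4775)
(33632 + S) - 29239 = (33632 - 74241009/29965664) - 29239 = 1007730970639/29965664 - 29239 = 131564920943/29965664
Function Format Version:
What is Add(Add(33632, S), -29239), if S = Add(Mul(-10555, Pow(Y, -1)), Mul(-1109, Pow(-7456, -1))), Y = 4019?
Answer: Rational(131564920943, 29965664) ≈ 4390.5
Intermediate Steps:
S = Rational(-74241009, 29965664) (S = Add(Mul(-10555, Pow(4019, -1)), Mul(-1109, Pow(-7456, -1))) = Add(Mul(-10555, Rational(1, 4019)), Mul(-1109, Rational(-1, 7456))) = Add(Rational(-10555, 4019), Rational(1109, 7456)) = Rational(-74241009, 29965664) ≈ -2.4775)
Add(Add(33632, S), -29239) = Add(Add(33632, Rational(-74241009, 29965664)), -29239) = Add(Rational(1007730970639, 29965664), -29239) = Rational(131564920943, 29965664)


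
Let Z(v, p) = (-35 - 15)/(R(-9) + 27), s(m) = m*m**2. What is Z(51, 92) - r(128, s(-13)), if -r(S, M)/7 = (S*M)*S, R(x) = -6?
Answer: -5291360306/21 ≈ -2.5197e+8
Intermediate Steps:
s(m) = m**3
Z(v, p) = -50/21 (Z(v, p) = (-35 - 15)/(-6 + 27) = -50/21)
r(S, M) = -7*M*S**2 (r(S, M) = -7*S*M*S = -7*M*S*S = -7*M*S**2)
Z(51, 92) - r(128, s(-13)) = -50/21 - (-7)*(-13)**3*128**2 = -50/21 - (-7)*(-2197)*16384 = -50/21 - 1*251969536 = -50/21 - 251969536 = -5291360306/21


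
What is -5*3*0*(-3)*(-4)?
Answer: 0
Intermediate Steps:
-5*3*0*(-3)*(-4) = -0*(-3)*(-4) = -5*0*(-4) = 0*(-4) = 0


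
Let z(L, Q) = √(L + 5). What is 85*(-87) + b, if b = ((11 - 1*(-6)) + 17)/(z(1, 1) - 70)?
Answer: -18096755/2447 - 17*√6/2447 ≈ -7395.5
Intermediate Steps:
z(L, Q) = √(5 + L)
b = 34/(-70 + √6) (b = ((11 - 1*(-6)) + 17)/(√(5 + 1) - 70) = ((11 + 6) + 17)/(√6 - 70) = (17 + 17)/(-70 + √6) = 34/(-70 + √6) ≈ -0.50333)
85*(-87) + b = 85*(-87) + (-1190/2447 - 17*√6/2447) = -7395 + (-1190/2447 - 17*√6/2447) = -18096755/2447 - 17*√6/2447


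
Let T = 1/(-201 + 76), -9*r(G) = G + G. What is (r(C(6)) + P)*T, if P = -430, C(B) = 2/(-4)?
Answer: 3869/1125 ≈ 3.4391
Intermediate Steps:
C(B) = -½ (C(B) = 2*(-¼) = -½)
r(G) = -2*G/9 (r(G) = -(G + G)/9 = -2*G/9)
T = -1/125 (T = 1/(-125) = -1/125 ≈ -0.0080000)
(r(C(6)) + P)*T = (-2/9*(-½) - 430)*(-1/125) = (⅑ - 430)*(-1/125) = -3869/9*(-1/125) = 3869/1125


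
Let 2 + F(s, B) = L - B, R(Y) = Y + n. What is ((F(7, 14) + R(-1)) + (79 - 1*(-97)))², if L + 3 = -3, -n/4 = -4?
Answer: 28561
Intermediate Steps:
n = 16 (n = -4*(-4) = 16)
R(Y) = 16 + Y (R(Y) = Y + 16 = 16 + Y)
L = -6 (L = -3 - 3 = -6)
F(s, B) = -8 - B (F(s, B) = -2 + (-6 - B) = -8 - B)
((F(7, 14) + R(-1)) + (79 - 1*(-97)))² = (((-8 - 1*14) + (16 - 1)) + (79 - 1*(-97)))² = (((-8 - 14) + 15) + (79 + 97))² = ((-22 + 15) + 176)² = (-7 + 176)² = 169² = 28561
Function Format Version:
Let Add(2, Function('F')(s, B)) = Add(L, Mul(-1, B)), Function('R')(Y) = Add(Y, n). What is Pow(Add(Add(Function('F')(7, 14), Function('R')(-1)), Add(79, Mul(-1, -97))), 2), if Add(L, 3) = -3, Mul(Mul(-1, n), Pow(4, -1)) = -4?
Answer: 28561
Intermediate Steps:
n = 16 (n = Mul(-4, -4) = 16)
Function('R')(Y) = Add(16, Y) (Function('R')(Y) = Add(Y, 16) = Add(16, Y))
L = -6 (L = Add(-3, -3) = -6)
Function('F')(s, B) = Add(-8, Mul(-1, B)) (Function('F')(s, B) = Add(-2, Add(-6, Mul(-1, B))) = Add(-8, Mul(-1, B)))
Pow(Add(Add(Function('F')(7, 14), Function('R')(-1)), Add(79, Mul(-1, -97))), 2) = Pow(Add(Add(Add(-8, Mul(-1, 14)), Add(16, -1)), Add(79, Mul(-1, -97))), 2) = Pow(Add(Add(Add(-8, -14), 15), Add(79, 97)), 2) = Pow(Add(Add(-22, 15), 176), 2) = Pow(Add(-7, 176), 2) = Pow(169, 2) = 28561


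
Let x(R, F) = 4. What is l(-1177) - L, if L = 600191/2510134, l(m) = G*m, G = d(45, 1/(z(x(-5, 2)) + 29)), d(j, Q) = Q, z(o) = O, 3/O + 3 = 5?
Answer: -5945467087/153118174 ≈ -38.829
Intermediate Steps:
O = 3/2 (O = 3/(-3 + 5) = 3/2 ≈ 1.5000)
z(o) = 3/2
G = 2/61 (G = 1/(3/2 + 29) = 1/(61/2) = 2/61 ≈ 0.032787)
l(m) = 2*m/61
L = 600191/2510134 (L = 600191*(1/2510134) = 600191/2510134 ≈ 0.23911)
l(-1177) - L = (2/61)*(-1177) - 1*600191/2510134 = -2354/61 - 600191/2510134 = -5945467087/153118174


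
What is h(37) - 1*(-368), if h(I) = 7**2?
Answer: 417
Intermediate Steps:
h(I) = 49
h(37) - 1*(-368) = 49 - 1*(-368) = 49 + 368 = 417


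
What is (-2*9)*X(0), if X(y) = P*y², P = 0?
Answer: 0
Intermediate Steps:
X(y) = 0 (X(y) = 0*y² = 0)
(-2*9)*X(0) = -2*9*0 = -18*0 = 0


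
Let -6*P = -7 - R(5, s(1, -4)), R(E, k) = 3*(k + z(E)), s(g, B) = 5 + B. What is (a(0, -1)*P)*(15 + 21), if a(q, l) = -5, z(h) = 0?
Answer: -300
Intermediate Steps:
R(E, k) = 3*k (R(E, k) = 3*(k + 0) = 3*k)
P = 5/3 (P = -(-7 - 3*(5 - 4))/6 = -(-7 - 3)/6 = -1/6*(-10) = 5/3 ≈ 1.6667)
(a(0, -1)*P)*(15 + 21) = (-5*5/3)*(15 + 21) = -25/3*36 = -300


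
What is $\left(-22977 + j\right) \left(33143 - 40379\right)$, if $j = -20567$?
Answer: $315084384$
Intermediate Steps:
$\left(-22977 + j\right) \left(33143 - 40379\right) = \left(-22977 - 20567\right) \left(33143 - 40379\right) = \left(-43544\right) \left(-7236\right) = 315084384$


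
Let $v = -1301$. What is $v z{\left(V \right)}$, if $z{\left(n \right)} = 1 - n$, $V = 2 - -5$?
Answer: $7806$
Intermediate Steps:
$V = 7$ ($V = 2 + 5 = 7$)
$v z{\left(V \right)} = - 1301 \left(1 - 7\right) = \left(-1301\right) \left(-6\right) = 7806$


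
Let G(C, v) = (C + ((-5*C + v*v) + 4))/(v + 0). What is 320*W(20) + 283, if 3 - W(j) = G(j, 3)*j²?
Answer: 8579729/3 ≈ 2.8599e+6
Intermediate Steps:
G(C, v) = (4 + v² - 4*C)/v (G(C, v) = (C + ((-5*C + v²) + 4))/v = (C + ((v² - 5*C) + 4))/v = (C + (4 + v² - 5*C))/v = (4 + v² - 4*C)/v)
W(j) = 3 - j²*(13/3 - 4*j/3) (W(j) = 3 - (4 + 3² - 4*j)/3*j² = 3 - (4 + 9 - 4*j)/3*j² = 3 - (13 - 4*j)/3*j² = 3 - (13/3 - 4*j/3)*j² = 3 - j²*(13/3 - 4*j/3))
320*W(20) + 283 = 320*(3 + (⅓)*20²*(-13 + 4*20)) + 283 = 320*(3 + (⅓)*400*(-13 + 80)) + 283 = 320*(3 + (⅓)*400*67) + 283 = 320*(3 + 26800/3) + 283 = 320*(26809/3) + 283 = 8578880/3 + 283 = 8579729/3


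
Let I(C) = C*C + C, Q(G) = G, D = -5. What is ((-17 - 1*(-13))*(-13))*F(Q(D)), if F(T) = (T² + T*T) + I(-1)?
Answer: 2600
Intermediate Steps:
I(C) = C + C² (I(C) = C² + C = C + C²)
F(T) = 2*T² (F(T) = (T² + T*T) - (1 - 1) = (T² + T²) - 1*0 = 2*T² + 0 = 2*T²)
((-17 - 1*(-13))*(-13))*F(Q(D)) = ((-17 - 1*(-13))*(-13))*(2*(-5)²) = ((-17 + 13)*(-13))*(2*25) = -4*(-13)*50 = 52*50 = 2600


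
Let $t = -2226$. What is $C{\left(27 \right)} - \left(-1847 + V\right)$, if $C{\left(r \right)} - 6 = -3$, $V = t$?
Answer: $4076$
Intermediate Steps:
$V = -2226$
$C{\left(r \right)} = 3$ ($C{\left(r \right)} = 6 - 3 = 3$)
$C{\left(27 \right)} - \left(-1847 + V\right) = 3 + \left(1847 - -2226\right) = 3 + \left(1847 + 2226\right) = 3 + 4073 = 4076$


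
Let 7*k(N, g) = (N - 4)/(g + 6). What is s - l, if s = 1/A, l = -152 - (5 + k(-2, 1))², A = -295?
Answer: 124509134/708295 ≈ 175.79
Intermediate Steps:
k(N, g) = (-4 + N)/(7*(6 + g)) (k(N, g) = ((N - 4)/(g + 6))/7 = ((-4 + N)/(6 + g))/7 = (-4 + N)/(7*(6 + g)))
l = -422073/2401 (l = -152 - (5 + (-4 - 2)/(7*(6 + 1)))² = -152 - (5 + (⅐)*(-6)/7)² = -152 - (5 + (⅐)*(⅐)*(-6))² = -152 - (5 - 6/49)² = -152 - (239/49)² = -152 - 1*57121/2401 = -152 - 57121/2401 = -422073/2401 ≈ -175.79)
s = -1/295 (s = 1/(-295) = -1/295 ≈ -0.0033898)
s - l = -1/295 - 1*(-422073/2401) = -1/295 + 422073/2401 = 124509134/708295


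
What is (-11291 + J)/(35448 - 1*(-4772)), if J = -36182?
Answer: -47473/40220 ≈ -1.1803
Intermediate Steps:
(-11291 + J)/(35448 - 1*(-4772)) = (-11291 - 36182)/(35448 - 1*(-4772)) = -47473/(35448 + 4772) = -47473/40220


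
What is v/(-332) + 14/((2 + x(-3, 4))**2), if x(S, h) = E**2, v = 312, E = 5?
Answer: -55700/60507 ≈ -0.92056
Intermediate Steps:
x(S, h) = 25 (x(S, h) = 5**2 = 25)
v/(-332) + 14/((2 + x(-3, 4))**2) = 312/(-332) + 14/((2 + 25)**2) = 312*(-1/332) + 14/(27**2) = -78/83 + 14/729 = -55700/60507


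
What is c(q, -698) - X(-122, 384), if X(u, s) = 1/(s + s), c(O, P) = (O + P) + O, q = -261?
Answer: -936961/768 ≈ -1220.0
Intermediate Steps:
c(O, P) = P + 2*O
X(u, s) = 1/(2*s)
c(q, -698) - X(-122, 384) = (-698 + 2*(-261)) - 1/(2*384) = (-698 - 522) - 1/(2*384) = -1220 - 1*1/768 = -1220 - 1/768 = -936961/768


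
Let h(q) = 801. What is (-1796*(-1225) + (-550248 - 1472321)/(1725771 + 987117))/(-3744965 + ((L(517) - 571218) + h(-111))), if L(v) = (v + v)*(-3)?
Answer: -5968622866231/11715563421792 ≈ -0.50946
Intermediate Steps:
L(v) = -6*v (L(v) = (2*v)*(-3) = -6*v)
(-1796*(-1225) + (-550248 - 1472321)/(1725771 + 987117))/(-3744965 + ((L(517) - 571218) + h(-111))) = (-1796*(-1225) + (-550248 - 1472321)/(1725771 + 987117))/(-3744965 + ((-6*517 - 571218) + 801)) = (2200100 - 2022569/2712888)/(-3744965 + ((-3102 - 571218) + 801)) = (2200100 - 2022569*1/2712888)/(-3744965 + (-574320 + 801)) = (2200100 - 2022569/2712888)/(-3744965 - 573519) = (5968622866231/2712888)/(-4318484) = (5968622866231/2712888)*(-1/4318484) = -5968622866231/11715563421792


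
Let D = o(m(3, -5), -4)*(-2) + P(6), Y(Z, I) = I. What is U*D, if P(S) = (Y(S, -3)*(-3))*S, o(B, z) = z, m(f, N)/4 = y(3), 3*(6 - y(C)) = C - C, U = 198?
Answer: 12276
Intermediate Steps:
y(C) = 6 (y(C) = 6 - (C - C)/3 = 6 - 1/3*0 = 6 + 0 = 6)
m(f, N) = 24 (m(f, N) = 4*6 = 24)
P(S) = 9*S (P(S) = (-3*(-3))*S = 9*S)
D = 62 (D = -4*(-2) + 9*6 = 8 + 54 = 62)
U*D = 198*62 = 12276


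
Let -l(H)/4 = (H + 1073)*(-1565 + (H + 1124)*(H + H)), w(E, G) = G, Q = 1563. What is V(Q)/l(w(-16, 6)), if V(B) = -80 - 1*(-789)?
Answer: -709/51770420 ≈ -1.3695e-5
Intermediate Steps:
V(B) = 709 (V(B) = -80 + 789 = 709)
l(H) = -4*(-1565 + 2*H*(1124 + H))*(1073 + H) (l(H) = -4*(H + 1073)*(-1565 + (H + 1124)*(H + H)) = -4*(1073 + H)*(-1565 + (1124 + H)*(2*H)) = -4*(1073 + H)*(-1565 + 2*H*(1124 + H)) = -4*(-1565 + 2*H*(1124 + H))*(1073 + H))
V(Q)/l(w(-16, 6)) = 709/(6716980 - 9642156*6 - 17576*6**2 - 8*6**3) = 709/(6716980 - 57852936 - 17576*36 - 8*216) = 709/(6716980 - 57852936 - 632736 - 1728) = 709/(-51770420) = 709*(-1/51770420) = -709/51770420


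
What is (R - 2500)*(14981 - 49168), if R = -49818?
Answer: 1788595466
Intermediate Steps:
(R - 2500)*(14981 - 49168) = (-49818 - 2500)*(14981 - 49168) = -52318*(-34187) = 1788595466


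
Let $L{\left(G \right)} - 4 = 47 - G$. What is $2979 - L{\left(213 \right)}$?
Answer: $3141$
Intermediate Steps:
$L{\left(G \right)} = 51 - G$ ($L{\left(G \right)} = 4 - \left(-47 + G\right) = 51 - G$)
$2979 - L{\left(213 \right)} = 2979 - \left(51 - 213\right) = 2979 - -162 = 2979 + 162 = 3141$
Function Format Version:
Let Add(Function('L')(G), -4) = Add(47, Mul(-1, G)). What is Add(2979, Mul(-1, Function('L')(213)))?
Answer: 3141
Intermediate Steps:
Function('L')(G) = Add(51, Mul(-1, G)) (Function('L')(G) = Add(4, Add(47, Mul(-1, G))) = Add(51, Mul(-1, G)))
Add(2979, Mul(-1, Function('L')(213))) = Add(2979, Mul(-1, Add(51, Mul(-1, 213)))) = Add(2979, Mul(-1, Add(51, -213))) = Add(2979, Mul(-1, -162)) = Add(2979, 162) = 3141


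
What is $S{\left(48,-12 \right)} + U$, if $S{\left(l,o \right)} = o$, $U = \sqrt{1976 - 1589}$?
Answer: $-12 + 3 \sqrt{43} \approx 7.6723$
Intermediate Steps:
$U = 3 \sqrt{43}$ ($U = \sqrt{387} = 3 \sqrt{43} \approx 19.672$)
$S{\left(48,-12 \right)} + U = -12 + 3 \sqrt{43}$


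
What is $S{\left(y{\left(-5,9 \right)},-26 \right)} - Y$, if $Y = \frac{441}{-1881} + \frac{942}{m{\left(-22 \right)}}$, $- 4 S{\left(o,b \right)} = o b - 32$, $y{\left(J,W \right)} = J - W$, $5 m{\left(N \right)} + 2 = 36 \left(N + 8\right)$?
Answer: $- \frac{353109}{4807} \approx -73.457$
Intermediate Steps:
$m{\left(N \right)} = \frac{286}{5} + \frac{36 N}{5}$ ($m{\left(N \right)} = - \frac{2}{5} + \frac{36 \left(N + 8\right)}{5} = - \frac{2}{5} + \frac{36 \left(8 + N\right)}{5} = - \frac{2}{5} + \frac{288 + 36 N}{5} = - \frac{2}{5} + \left(\frac{288}{5} + \frac{36 N}{5}\right) = \frac{286}{5} + \frac{36 N}{5}$)
$S{\left(o,b \right)} = 8 - \frac{b o}{4}$ ($S{\left(o,b \right)} = - \frac{o b - 32}{4} = - \frac{b o - 32}{4} = - \frac{-32 + b o}{4} = 8 - \frac{b o}{4}$)
$Y = - \frac{45872}{4807}$ ($Y = \frac{441}{-1881} + \frac{942}{\frac{286}{5} + \frac{36}{5} \left(-22\right)} = 441 \left(- \frac{1}{1881}\right) + \frac{942}{\frac{286}{5} - \frac{792}{5}} = - \frac{49}{209} + \frac{942}{- \frac{506}{5}} = - \frac{49}{209} + 942 \left(- \frac{5}{506}\right) = - \frac{49}{209} - \frac{2355}{253} = - \frac{45872}{4807} \approx -9.5428$)
$S{\left(y{\left(-5,9 \right)},-26 \right)} - Y = \left(8 - - \frac{13 \left(-5 - 9\right)}{2}\right) - - \frac{45872}{4807} = \left(8 - - \frac{13 \left(-5 - 9\right)}{2}\right) + \frac{45872}{4807} = \left(8 - \left(- \frac{13}{2}\right) \left(-14\right)\right) + \frac{45872}{4807} = \left(8 - 91\right) + \frac{45872}{4807} = -83 + \frac{45872}{4807} = - \frac{353109}{4807}$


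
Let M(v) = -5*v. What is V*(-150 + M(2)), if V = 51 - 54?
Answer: 480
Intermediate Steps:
V = -3
V*(-150 + M(2)) = -3*(-150 - 5*2) = -3*(-150 - 10) = -3*(-160) = 480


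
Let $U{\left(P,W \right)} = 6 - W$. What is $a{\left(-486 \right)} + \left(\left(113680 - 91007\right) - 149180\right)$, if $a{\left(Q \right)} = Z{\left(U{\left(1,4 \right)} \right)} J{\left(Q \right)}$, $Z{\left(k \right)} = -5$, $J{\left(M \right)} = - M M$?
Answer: $1054473$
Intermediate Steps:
$J{\left(M \right)} = - M^{2}$
$a{\left(Q \right)} = 5 Q^{2}$ ($a{\left(Q \right)} = - 5 \left(- Q^{2}\right) = 5 Q^{2}$)
$a{\left(-486 \right)} + \left(\left(113680 - 91007\right) - 149180\right) = 5 \left(-486\right)^{2} + \left(\left(113680 - 91007\right) - 149180\right) = 5 \cdot 236196 + \left(22673 - 149180\right) = 1180980 - 126507 = 1054473$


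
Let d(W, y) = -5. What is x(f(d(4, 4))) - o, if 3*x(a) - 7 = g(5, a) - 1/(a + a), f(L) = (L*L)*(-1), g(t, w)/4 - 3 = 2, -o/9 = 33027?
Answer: 44587801/150 ≈ 2.9725e+5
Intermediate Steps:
o = -297243 (o = -9*33027 = -297243)
g(t, w) = 20 (g(t, w) = 12 + 4*2 = 12 + 8 = 20)
f(L) = -L**2 (f(L) = L**2*(-1) = -L**2)
x(a) = 9 - 1/(6*a) (x(a) = 7/3 + (20 - 1/(a + a))/3 = 7/3 + (20 - 1/(2*a))/3 = 7/3 + (20/3 - 1/(6*a)) = 9 - 1/(6*a))
x(f(d(4, 4))) - o = (9 - 1/(6*((-1*(-5)**2)))) - 1*(-297243) = (9 - 1/(6*((-1*25)))) + 297243 = (9 - 1/6/(-25)) + 297243 = (9 - 1/6*(-1/25)) + 297243 = (9 + 1/150) + 297243 = 1351/150 + 297243 = 44587801/150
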